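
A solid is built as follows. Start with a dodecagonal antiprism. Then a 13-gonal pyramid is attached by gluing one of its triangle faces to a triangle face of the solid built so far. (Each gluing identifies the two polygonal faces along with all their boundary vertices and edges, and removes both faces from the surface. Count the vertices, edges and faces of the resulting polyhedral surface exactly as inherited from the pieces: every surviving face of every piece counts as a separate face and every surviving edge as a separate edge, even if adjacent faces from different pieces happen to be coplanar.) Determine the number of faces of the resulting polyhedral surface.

38

A dodecagonal antiprism: V=24, E=48, F=26.
Attach a 13-gonal pyramid (V=14, E=26, F=14) along a 3-gon: merge 3 vertices and 3 edges, delete both glued faces → V=35, E=71, F=38.
Check: V − E + F = 35 − 71 + 38 = 2.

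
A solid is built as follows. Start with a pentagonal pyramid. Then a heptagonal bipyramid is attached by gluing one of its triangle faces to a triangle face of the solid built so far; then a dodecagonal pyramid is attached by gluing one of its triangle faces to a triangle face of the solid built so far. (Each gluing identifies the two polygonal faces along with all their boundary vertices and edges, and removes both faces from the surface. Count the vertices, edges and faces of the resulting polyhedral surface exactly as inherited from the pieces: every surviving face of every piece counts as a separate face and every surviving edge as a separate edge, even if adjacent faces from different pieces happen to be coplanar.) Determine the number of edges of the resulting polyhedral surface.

49

A pentagonal pyramid: V=6, E=10, F=6.
Attach a heptagonal bipyramid (V=9, E=21, F=14) along a 3-gon: merge 3 vertices and 3 edges, delete both glued faces → V=12, E=28, F=18.
Attach a dodecagonal pyramid (V=13, E=24, F=13) along a 3-gon: merge 3 vertices and 3 edges, delete both glued faces → V=22, E=49, F=29.
Check: V − E + F = 22 − 49 + 29 = 2.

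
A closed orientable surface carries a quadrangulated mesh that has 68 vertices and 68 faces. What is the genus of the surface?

Every face is a square, so 2E = 4·68 = 272, giving E = 136.
χ = V − E + F = 68 − 136 + 68 = 0.
For a closed orientable surface χ = 2 − 2g, so g = (2 − (0))/2 = 1.

1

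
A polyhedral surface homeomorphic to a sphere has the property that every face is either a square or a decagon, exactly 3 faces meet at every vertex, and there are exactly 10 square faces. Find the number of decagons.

2

Let x be the number of decagons; then F = 10 + x.
Edge–face incidences: 2E = 4·10 + 10·x = 40 + 10x.
Every vertex has degree 3, so 3V = 2E.
Euler: V − E + F = 2 ⇒ (2E)/3 − E + (10 + x) = 2.
Multiply by 6: 2·(2E) − 3·(2E) + 6·(10 + x) = 12, i.e. 60 + 6x − (40 + 10x) = 12.
Collecting terms: −4x + 20 = 12, so −4x = −8, so x = 2.
Then 2E = 40 + 10·2 = 60, so E = 30, V = 2E/3 = 20, F = 10 + 2 = 12.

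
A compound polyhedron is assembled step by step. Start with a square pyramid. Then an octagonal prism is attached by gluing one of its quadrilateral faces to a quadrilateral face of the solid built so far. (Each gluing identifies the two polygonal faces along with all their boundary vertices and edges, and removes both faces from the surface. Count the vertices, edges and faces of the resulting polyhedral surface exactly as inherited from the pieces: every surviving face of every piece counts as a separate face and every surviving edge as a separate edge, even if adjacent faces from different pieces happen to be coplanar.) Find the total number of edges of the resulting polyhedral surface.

A square pyramid: V=5, E=8, F=5.
Attach an octagonal prism (V=16, E=24, F=10) along a 4-gon: merge 4 vertices and 4 edges, delete both glued faces → V=17, E=28, F=13.
Check: V − E + F = 17 − 28 + 13 = 2.

28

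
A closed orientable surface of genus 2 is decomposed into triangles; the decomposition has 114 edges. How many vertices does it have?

χ = 2 − 2·2 = -2, and every face is a triangle so 3F = 2E.
F = 2E/3 = 76. Then V = -2 + E − F = -2 + 114 − 76 = 36.

36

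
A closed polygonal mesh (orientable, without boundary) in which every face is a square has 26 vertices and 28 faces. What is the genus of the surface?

2

Every face is a square, so 2E = 4·28 = 112, giving E = 56.
χ = V − E + F = 26 − 56 + 28 = -2.
For a closed orientable surface χ = 2 − 2g, so g = (2 − (-2))/2 = 2.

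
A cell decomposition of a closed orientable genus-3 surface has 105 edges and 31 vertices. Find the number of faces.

70

For a closed orientable surface of genus 3, χ = 2 − 2·3 = -4.
F = -4 − V + E = -4 − 31 + 105 = 70.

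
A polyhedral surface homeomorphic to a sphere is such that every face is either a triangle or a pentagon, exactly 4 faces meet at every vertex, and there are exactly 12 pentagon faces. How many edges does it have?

Let x be the number of triangles; then F = 12 + x.
Edge–face incidences: 2E = 5·12 + 3·x = 60 + 3x.
Every vertex has degree 4, so 4V = 2E.
Euler: V − E + F = 2 ⇒ (2E)/4 − E + (12 + x) = 2.
Multiply by 8: 2·(2E) − 4·(2E) + 8·(12 + x) = 16, i.e. 96 + 8x − 2·(60 + 3x) = 16.
Collecting terms: 2x − 24 = 16, so 2x = 40, so x = 20.
Then 2E = 60 + 3·20 = 120, so E = 60, V = 2E/4 = 30, F = 12 + 20 = 32.

60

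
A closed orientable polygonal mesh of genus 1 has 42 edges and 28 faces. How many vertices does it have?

14

For a closed orientable surface of genus 1, χ = 2 − 2·1 = 0.
V = 0 + E − F = 0 + 42 − 28 = 14.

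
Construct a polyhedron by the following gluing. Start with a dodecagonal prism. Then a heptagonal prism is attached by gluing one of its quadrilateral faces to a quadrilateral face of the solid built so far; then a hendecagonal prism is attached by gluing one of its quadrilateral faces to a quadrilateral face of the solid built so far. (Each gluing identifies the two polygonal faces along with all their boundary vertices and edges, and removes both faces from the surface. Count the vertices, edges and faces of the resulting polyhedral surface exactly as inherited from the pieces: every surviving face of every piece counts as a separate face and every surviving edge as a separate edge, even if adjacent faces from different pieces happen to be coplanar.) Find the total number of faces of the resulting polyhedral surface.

32

A dodecagonal prism: V=24, E=36, F=14.
Attach a heptagonal prism (V=14, E=21, F=9) along a 4-gon: merge 4 vertices and 4 edges, delete both glued faces → V=34, E=53, F=21.
Attach a hendecagonal prism (V=22, E=33, F=13) along a 4-gon: merge 4 vertices and 4 edges, delete both glued faces → V=52, E=82, F=32.
Check: V − E + F = 52 − 82 + 32 = 2.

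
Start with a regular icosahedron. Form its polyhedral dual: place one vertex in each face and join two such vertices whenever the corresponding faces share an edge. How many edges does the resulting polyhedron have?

The base solid has V = 12, E = 30, F = 20.
The dual swaps V and F and preserves E: V′ = F = 20, E′ = E = 30, F′ = V = 12.

30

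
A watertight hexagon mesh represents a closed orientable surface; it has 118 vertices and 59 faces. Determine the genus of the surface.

Every face is a hexagon, so 2E = 6·59 = 354, giving E = 177.
χ = V − E + F = 118 − 177 + 59 = 0.
For a closed orientable surface χ = 2 − 2g, so g = (2 − (0))/2 = 1.

1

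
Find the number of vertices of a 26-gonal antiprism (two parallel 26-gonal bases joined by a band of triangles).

52

An antiprism on an n-gon has two n-gon caps and 2n triangles: V = 2·26 = 52, E = 4·26 = 104, F = 2·26 + 2 = 54.
Check: V − E + F = 52 − 104 + 54 = 2.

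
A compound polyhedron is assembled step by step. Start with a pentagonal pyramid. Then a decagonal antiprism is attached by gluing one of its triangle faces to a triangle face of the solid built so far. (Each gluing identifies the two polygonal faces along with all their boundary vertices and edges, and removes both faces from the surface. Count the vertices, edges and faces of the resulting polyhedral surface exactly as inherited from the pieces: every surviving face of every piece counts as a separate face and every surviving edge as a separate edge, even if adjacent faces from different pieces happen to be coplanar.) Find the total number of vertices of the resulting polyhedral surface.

23

A pentagonal pyramid: V=6, E=10, F=6.
Attach a decagonal antiprism (V=20, E=40, F=22) along a 3-gon: merge 3 vertices and 3 edges, delete both glued faces → V=23, E=47, F=26.
Check: V − E + F = 23 − 47 + 26 = 2.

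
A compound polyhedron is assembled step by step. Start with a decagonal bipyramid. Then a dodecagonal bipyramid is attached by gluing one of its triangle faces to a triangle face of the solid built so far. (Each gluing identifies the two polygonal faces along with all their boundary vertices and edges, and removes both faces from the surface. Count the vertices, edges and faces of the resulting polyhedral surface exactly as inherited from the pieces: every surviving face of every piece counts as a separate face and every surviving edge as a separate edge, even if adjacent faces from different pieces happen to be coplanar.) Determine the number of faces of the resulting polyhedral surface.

A decagonal bipyramid: V=12, E=30, F=20.
Attach a dodecagonal bipyramid (V=14, E=36, F=24) along a 3-gon: merge 3 vertices and 3 edges, delete both glued faces → V=23, E=63, F=42.
Check: V − E + F = 23 − 63 + 42 = 2.

42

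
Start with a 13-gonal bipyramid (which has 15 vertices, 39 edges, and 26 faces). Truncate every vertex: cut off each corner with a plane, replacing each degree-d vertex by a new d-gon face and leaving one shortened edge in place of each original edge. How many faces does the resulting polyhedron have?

41

Truncation replaces each original edge-end by a new vertex, so V′ = 2E = 78.
Each original edge survives, and each old vertex of degree d contributes d new edges; summing degrees gives Σd = 2E, so E′ = E + 2E = 3E = 117.
Each original face survives and each original vertex becomes one new face: F′ = F + V = 41.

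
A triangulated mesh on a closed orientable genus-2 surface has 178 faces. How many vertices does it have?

χ = 2 − 2·2 = -2, and every face is a triangle so 3F = 2E.
E = 3·178/2 = 267. Then V = -2 + E − F = -2 + 267 − 178 = 87.

87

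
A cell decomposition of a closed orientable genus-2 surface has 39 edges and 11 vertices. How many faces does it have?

For a closed orientable surface of genus 2, χ = 2 − 2·2 = -2.
F = -2 − V + E = -2 − 11 + 39 = 26.

26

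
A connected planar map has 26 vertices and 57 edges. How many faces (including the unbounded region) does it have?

33

Euler's formula for a connected plane graph: V − E + F = 2, so F = 2 − 26 + 57 = 33.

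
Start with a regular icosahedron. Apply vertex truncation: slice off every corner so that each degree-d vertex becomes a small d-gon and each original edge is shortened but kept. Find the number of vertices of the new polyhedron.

The base solid has V = 12, E = 30, F = 20.
Truncation replaces each original edge-end by a new vertex, so V′ = 2E = 60.
Each original edge survives, and each old vertex of degree d contributes d new edges; summing degrees gives Σd = 2E, so E′ = E + 2E = 3E = 90.
Each original face survives and each original vertex becomes one new face: F′ = F + V = 32.

60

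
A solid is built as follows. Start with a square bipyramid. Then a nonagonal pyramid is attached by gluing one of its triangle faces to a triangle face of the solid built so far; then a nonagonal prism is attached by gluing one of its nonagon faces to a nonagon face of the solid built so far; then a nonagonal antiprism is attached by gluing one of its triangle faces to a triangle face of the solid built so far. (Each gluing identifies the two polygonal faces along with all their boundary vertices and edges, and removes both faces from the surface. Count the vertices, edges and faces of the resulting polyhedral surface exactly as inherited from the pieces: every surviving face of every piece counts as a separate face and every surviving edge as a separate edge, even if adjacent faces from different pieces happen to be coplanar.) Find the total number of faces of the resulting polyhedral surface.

43

A square bipyramid: V=6, E=12, F=8.
Attach a nonagonal pyramid (V=10, E=18, F=10) along a 3-gon: merge 3 vertices and 3 edges, delete both glued faces → V=13, E=27, F=16.
Attach a nonagonal prism (V=18, E=27, F=11) along a 9-gon: merge 9 vertices and 9 edges, delete both glued faces → V=22, E=45, F=25.
Attach a nonagonal antiprism (V=18, E=36, F=20) along a 3-gon: merge 3 vertices and 3 edges, delete both glued faces → V=37, E=78, F=43.
Check: V − E + F = 37 − 78 + 43 = 2.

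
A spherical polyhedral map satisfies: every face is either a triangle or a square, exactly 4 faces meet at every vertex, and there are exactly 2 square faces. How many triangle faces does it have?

8

Let x be the number of triangles; then F = 2 + x.
Edge–face incidences: 2E = 4·2 + 3·x = 8 + 3x.
Every vertex has degree 4, so 4V = 2E.
Euler: V − E + F = 2 ⇒ (2E)/4 − E + (2 + x) = 2.
Multiply by 8: 2·(2E) − 4·(2E) + 8·(2 + x) = 16, i.e. 16 + 8x − 2·(8 + 3x) = 16.
Collecting terms: 2x = 16, so x = 8.
Then 2E = 8 + 3·8 = 32, so E = 16, V = 2E/4 = 8, F = 2 + 8 = 10.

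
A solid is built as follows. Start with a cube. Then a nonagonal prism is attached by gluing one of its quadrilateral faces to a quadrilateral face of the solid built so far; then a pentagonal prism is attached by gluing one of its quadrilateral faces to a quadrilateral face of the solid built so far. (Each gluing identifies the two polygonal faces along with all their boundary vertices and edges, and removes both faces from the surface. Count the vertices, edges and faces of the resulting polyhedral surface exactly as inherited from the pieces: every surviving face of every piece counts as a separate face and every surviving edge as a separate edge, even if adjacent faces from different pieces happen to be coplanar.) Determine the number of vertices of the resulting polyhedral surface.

A cube: V=8, E=12, F=6.
Attach a nonagonal prism (V=18, E=27, F=11) along a 4-gon: merge 4 vertices and 4 edges, delete both glued faces → V=22, E=35, F=15.
Attach a pentagonal prism (V=10, E=15, F=7) along a 4-gon: merge 4 vertices and 4 edges, delete both glued faces → V=28, E=46, F=20.
Check: V − E + F = 28 − 46 + 20 = 2.

28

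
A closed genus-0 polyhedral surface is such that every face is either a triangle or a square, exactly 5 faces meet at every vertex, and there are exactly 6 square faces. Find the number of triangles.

32

Let x be the number of triangles; then F = 6 + x.
Edge–face incidences: 2E = 4·6 + 3·x = 24 + 3x.
Every vertex has degree 5, so 5V = 2E.
Euler: V − E + F = 2 ⇒ (2E)/5 − E + (6 + x) = 2.
Multiply by 10: 2·(2E) − 5·(2E) + 10·(6 + x) = 20, i.e. 60 + 10x − 3·(24 + 3x) = 20.
Collecting terms: x − 12 = 20, so x = 32.
Then 2E = 24 + 3·32 = 120, so E = 60, V = 2E/5 = 24, F = 6 + 32 = 38.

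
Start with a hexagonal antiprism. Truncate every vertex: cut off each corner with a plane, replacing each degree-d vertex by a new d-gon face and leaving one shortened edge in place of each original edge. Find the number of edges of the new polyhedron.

72

The base solid has V = 12, E = 24, F = 14.
Truncation replaces each original edge-end by a new vertex, so V′ = 2E = 48.
Each original edge survives, and each old vertex of degree d contributes d new edges; summing degrees gives Σd = 2E, so E′ = E + 2E = 3E = 72.
Each original face survives and each original vertex becomes one new face: F′ = F + V = 26.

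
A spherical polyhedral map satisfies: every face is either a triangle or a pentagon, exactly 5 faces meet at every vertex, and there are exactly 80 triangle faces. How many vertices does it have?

Let x be the number of pentagons; then F = 80 + x.
Edge–face incidences: 2E = 3·80 + 5·x = 240 + 5x.
Every vertex has degree 5, so 5V = 2E.
Euler: V − E + F = 2 ⇒ (2E)/5 − E + (80 + x) = 2.
Multiply by 10: 2·(2E) − 5·(2E) + 10·(80 + x) = 20, i.e. 800 + 10x − 3·(240 + 5x) = 20.
Collecting terms: −5x + 80 = 20, so −5x = −60, so x = 12.
Then 2E = 240 + 5·12 = 300, so E = 150, V = 2E/5 = 60, F = 80 + 12 = 92.

60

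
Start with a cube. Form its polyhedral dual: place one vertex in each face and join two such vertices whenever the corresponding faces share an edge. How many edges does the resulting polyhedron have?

12

The base solid has V = 8, E = 12, F = 6.
The dual swaps V and F and preserves E: V′ = F = 6, E′ = E = 12, F′ = V = 8.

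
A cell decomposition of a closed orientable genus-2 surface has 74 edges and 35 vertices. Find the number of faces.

37

For a closed orientable surface of genus 2, χ = 2 − 2·2 = -2.
F = -2 − V + E = -2 − 35 + 74 = 37.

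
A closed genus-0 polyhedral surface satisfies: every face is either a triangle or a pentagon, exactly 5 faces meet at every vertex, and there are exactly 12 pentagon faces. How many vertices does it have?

60

Let x be the number of triangles; then F = 12 + x.
Edge–face incidences: 2E = 5·12 + 3·x = 60 + 3x.
Every vertex has degree 5, so 5V = 2E.
Euler: V − E + F = 2 ⇒ (2E)/5 − E + (12 + x) = 2.
Multiply by 10: 2·(2E) − 5·(2E) + 10·(12 + x) = 20, i.e. 120 + 10x − 3·(60 + 3x) = 20.
Collecting terms: x − 60 = 20, so x = 80.
Then 2E = 60 + 3·80 = 300, so E = 150, V = 2E/5 = 60, F = 12 + 80 = 92.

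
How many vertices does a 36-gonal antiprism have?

An antiprism on an n-gon has two n-gon caps and 2n triangles: V = 2·36 = 72, E = 4·36 = 144, F = 2·36 + 2 = 74.
Check: V − E + F = 72 − 144 + 74 = 2.

72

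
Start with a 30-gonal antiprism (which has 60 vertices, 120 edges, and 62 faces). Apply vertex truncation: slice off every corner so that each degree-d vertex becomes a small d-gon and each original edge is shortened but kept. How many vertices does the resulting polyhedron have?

240

Truncation replaces each original edge-end by a new vertex, so V′ = 2E = 240.
Each original edge survives, and each old vertex of degree d contributes d new edges; summing degrees gives Σd = 2E, so E′ = E + 2E = 3E = 360.
Each original face survives and each original vertex becomes one new face: F′ = F + V = 122.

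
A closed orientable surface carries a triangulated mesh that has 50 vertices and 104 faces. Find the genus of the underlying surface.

Every face is a triangle, so 2E = 3·104 = 312, giving E = 156.
χ = V − E + F = 50 − 156 + 104 = -2.
For a closed orientable surface χ = 2 − 2g, so g = (2 − (-2))/2 = 2.

2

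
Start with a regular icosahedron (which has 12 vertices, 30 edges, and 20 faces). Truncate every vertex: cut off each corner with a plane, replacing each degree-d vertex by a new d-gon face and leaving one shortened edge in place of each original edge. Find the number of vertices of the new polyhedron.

60

Truncation replaces each original edge-end by a new vertex, so V′ = 2E = 60.
Each original edge survives, and each old vertex of degree d contributes d new edges; summing degrees gives Σd = 2E, so E′ = E + 2E = 3E = 90.
Each original face survives and each original vertex becomes one new face: F′ = F + V = 32.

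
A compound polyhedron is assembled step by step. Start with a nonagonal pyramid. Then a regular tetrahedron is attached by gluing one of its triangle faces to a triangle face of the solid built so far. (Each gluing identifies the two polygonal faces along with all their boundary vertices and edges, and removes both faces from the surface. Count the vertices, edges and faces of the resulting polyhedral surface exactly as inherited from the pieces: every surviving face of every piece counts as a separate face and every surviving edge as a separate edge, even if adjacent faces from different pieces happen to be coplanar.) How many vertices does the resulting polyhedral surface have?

A nonagonal pyramid: V=10, E=18, F=10.
Attach a regular tetrahedron (V=4, E=6, F=4) along a 3-gon: merge 3 vertices and 3 edges, delete both glued faces → V=11, E=21, F=12.
Check: V − E + F = 11 − 21 + 12 = 2.

11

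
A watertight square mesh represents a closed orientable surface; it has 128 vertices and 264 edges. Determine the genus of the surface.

3

Every face is a square and each edge borders two faces, so 4F = 2·264, giving F = 132.
χ = V − E + F = 128 − 264 + 132 = -4.
For a closed orientable surface χ = 2 − 2g, so g = (2 − (-4))/2 = 3.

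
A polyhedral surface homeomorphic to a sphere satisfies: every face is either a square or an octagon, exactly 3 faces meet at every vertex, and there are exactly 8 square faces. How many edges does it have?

24

Let x be the number of octagons; then F = 8 + x.
Edge–face incidences: 2E = 4·8 + 8·x = 32 + 8x.
Every vertex has degree 3, so 3V = 2E.
Euler: V − E + F = 2 ⇒ (2E)/3 − E + (8 + x) = 2.
Multiply by 6: 2·(2E) − 3·(2E) + 6·(8 + x) = 12, i.e. 48 + 6x − (32 + 8x) = 12.
Collecting terms: −2x + 16 = 12, so −2x = −4, so x = 2.
Then 2E = 32 + 8·2 = 48, so E = 24, V = 2E/3 = 16, F = 8 + 2 = 10.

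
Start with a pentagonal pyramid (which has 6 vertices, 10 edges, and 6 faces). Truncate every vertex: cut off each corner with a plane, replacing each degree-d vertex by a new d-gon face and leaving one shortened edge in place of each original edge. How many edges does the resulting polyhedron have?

30

Truncation replaces each original edge-end by a new vertex, so V′ = 2E = 20.
Each original edge survives, and each old vertex of degree d contributes d new edges; summing degrees gives Σd = 2E, so E′ = E + 2E = 3E = 30.
Each original face survives and each original vertex becomes one new face: F′ = F + V = 12.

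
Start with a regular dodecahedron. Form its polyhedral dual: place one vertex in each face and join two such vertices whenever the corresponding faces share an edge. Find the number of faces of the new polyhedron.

20

The base solid has V = 20, E = 30, F = 12.
The dual swaps V and F and preserves E: V′ = F = 12, E′ = E = 30, F′ = V = 20.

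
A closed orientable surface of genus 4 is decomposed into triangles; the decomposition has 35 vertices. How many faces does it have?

χ = 2 − 2·4 = -6, and every face is a triangle so 3F = 2E.
V − E + F = -6 with E = 3F/2 gives 35 − (3/2 − 1)·F = -6, so F = 82 and E = 123.

82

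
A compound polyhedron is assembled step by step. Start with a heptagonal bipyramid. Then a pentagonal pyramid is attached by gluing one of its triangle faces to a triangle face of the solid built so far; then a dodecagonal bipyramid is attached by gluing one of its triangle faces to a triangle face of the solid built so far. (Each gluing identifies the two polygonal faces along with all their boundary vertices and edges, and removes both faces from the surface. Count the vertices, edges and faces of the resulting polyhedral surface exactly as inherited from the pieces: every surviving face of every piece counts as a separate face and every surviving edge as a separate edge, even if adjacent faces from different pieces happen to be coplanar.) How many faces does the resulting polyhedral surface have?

40

A heptagonal bipyramid: V=9, E=21, F=14.
Attach a pentagonal pyramid (V=6, E=10, F=6) along a 3-gon: merge 3 vertices and 3 edges, delete both glued faces → V=12, E=28, F=18.
Attach a dodecagonal bipyramid (V=14, E=36, F=24) along a 3-gon: merge 3 vertices and 3 edges, delete both glued faces → V=23, E=61, F=40.
Check: V − E + F = 23 − 61 + 40 = 2.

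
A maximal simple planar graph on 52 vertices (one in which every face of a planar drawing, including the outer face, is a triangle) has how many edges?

150

In a plane triangulation 3F = 2E and V − E + F = 2, so E = 3V − 6 = 3·52 − 6 = 150.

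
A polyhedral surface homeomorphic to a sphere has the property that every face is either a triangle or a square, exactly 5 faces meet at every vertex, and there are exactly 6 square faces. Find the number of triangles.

32

Let x be the number of triangles; then F = 6 + x.
Edge–face incidences: 2E = 4·6 + 3·x = 24 + 3x.
Every vertex has degree 5, so 5V = 2E.
Euler: V − E + F = 2 ⇒ (2E)/5 − E + (6 + x) = 2.
Multiply by 10: 2·(2E) − 5·(2E) + 10·(6 + x) = 20, i.e. 60 + 10x − 3·(24 + 3x) = 20.
Collecting terms: x − 12 = 20, so x = 32.
Then 2E = 24 + 3·32 = 120, so E = 60, V = 2E/5 = 24, F = 6 + 32 = 38.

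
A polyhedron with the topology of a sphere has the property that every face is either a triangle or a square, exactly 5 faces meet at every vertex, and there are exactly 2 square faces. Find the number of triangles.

Let x be the number of triangles; then F = 2 + x.
Edge–face incidences: 2E = 4·2 + 3·x = 8 + 3x.
Every vertex has degree 5, so 5V = 2E.
Euler: V − E + F = 2 ⇒ (2E)/5 − E + (2 + x) = 2.
Multiply by 10: 2·(2E) − 5·(2E) + 10·(2 + x) = 20, i.e. 20 + 10x − 3·(8 + 3x) = 20.
Collecting terms: x − 4 = 20, so x = 24.
Then 2E = 8 + 3·24 = 80, so E = 40, V = 2E/5 = 16, F = 2 + 24 = 26.

24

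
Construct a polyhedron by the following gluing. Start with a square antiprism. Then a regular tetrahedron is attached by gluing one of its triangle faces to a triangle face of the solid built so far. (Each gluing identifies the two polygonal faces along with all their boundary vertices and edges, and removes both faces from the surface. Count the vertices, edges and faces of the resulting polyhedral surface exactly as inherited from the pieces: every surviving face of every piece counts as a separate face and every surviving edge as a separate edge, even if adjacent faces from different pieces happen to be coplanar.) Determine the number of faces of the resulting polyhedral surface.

A square antiprism: V=8, E=16, F=10.
Attach a regular tetrahedron (V=4, E=6, F=4) along a 3-gon: merge 3 vertices and 3 edges, delete both glued faces → V=9, E=19, F=12.
Check: V − E + F = 9 − 19 + 12 = 2.

12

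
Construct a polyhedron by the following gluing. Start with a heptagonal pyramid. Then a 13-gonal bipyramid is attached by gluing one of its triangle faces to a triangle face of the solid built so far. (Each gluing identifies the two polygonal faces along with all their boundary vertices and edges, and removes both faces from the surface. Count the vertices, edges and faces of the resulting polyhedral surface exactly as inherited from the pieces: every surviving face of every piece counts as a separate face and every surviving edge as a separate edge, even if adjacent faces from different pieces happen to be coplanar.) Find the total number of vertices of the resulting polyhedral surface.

20

A heptagonal pyramid: V=8, E=14, F=8.
Attach a 13-gonal bipyramid (V=15, E=39, F=26) along a 3-gon: merge 3 vertices and 3 edges, delete both glued faces → V=20, E=50, F=32.
Check: V − E + F = 20 − 50 + 32 = 2.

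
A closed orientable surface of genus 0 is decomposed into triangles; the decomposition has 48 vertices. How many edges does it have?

138

χ = 2 − 2·0 = 2, and every face is a triangle so 3F = 2E.
V − E + F = 2 with E = 3F/2 gives 48 − (3/2 − 1)·F = 2, so F = 92 and E = 138.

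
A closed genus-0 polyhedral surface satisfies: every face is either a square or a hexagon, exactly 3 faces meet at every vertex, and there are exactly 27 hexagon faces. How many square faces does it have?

Let x be the number of squares; then F = 27 + x.
Edge–face incidences: 2E = 6·27 + 4·x = 162 + 4x.
Every vertex has degree 3, so 3V = 2E.
Euler: V − E + F = 2 ⇒ (2E)/3 − E + (27 + x) = 2.
Multiply by 6: 2·(2E) − 3·(2E) + 6·(27 + x) = 12, i.e. 162 + 6x − (162 + 4x) = 12.
Collecting terms: 2x = 12, so x = 6.
Then 2E = 162 + 4·6 = 186, so E = 93, V = 2E/3 = 62, F = 27 + 6 = 33.

6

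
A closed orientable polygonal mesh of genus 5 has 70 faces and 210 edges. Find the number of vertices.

132

For a closed orientable surface of genus 5, χ = 2 − 2·5 = -8.
V = -8 + E − F = -8 + 210 − 70 = 132.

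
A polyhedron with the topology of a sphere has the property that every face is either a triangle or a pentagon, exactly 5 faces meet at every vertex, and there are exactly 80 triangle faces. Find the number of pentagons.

Let x be the number of pentagons; then F = 80 + x.
Edge–face incidences: 2E = 3·80 + 5·x = 240 + 5x.
Every vertex has degree 5, so 5V = 2E.
Euler: V − E + F = 2 ⇒ (2E)/5 − E + (80 + x) = 2.
Multiply by 10: 2·(2E) − 5·(2E) + 10·(80 + x) = 20, i.e. 800 + 10x − 3·(240 + 5x) = 20.
Collecting terms: −5x + 80 = 20, so −5x = −60, so x = 12.
Then 2E = 240 + 5·12 = 300, so E = 150, V = 2E/5 = 60, F = 80 + 12 = 92.

12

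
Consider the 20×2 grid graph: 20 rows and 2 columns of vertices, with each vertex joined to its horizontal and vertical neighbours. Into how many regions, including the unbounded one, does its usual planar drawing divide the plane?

20

The grid has V = 20·2 = 40 vertices and E = 20·1 + 2·19 = 58 edges.
F = 2 − V + E = 2 − 40 + 58 = 20.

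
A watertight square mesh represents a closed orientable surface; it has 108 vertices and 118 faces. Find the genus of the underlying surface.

6

Every face is a square, so 2E = 4·118 = 472, giving E = 236.
χ = V − E + F = 108 − 236 + 118 = -10.
For a closed orientable surface χ = 2 − 2g, so g = (2 − (-10))/2 = 6.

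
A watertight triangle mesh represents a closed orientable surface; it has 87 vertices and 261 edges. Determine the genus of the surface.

Every face is a triangle and each edge borders two faces, so 3F = 2·261, giving F = 174.
χ = V − E + F = 87 − 261 + 174 = 0.
For a closed orientable surface χ = 2 − 2g, so g = (2 − (0))/2 = 1.

1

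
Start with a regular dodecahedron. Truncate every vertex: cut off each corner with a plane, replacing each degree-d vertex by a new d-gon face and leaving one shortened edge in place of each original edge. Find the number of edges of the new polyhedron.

The base solid has V = 20, E = 30, F = 12.
Truncation replaces each original edge-end by a new vertex, so V′ = 2E = 60.
Each original edge survives, and each old vertex of degree d contributes d new edges; summing degrees gives Σd = 2E, so E′ = E + 2E = 3E = 90.
Each original face survives and each original vertex becomes one new face: F′ = F + V = 32.

90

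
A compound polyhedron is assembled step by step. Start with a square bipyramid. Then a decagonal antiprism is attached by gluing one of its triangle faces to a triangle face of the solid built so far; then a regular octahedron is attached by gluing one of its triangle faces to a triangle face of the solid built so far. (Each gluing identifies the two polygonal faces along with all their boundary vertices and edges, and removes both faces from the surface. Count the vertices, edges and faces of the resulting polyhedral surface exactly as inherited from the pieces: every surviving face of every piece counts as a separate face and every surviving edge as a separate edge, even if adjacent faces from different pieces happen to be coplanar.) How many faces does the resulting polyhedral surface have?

34

A square bipyramid: V=6, E=12, F=8.
Attach a decagonal antiprism (V=20, E=40, F=22) along a 3-gon: merge 3 vertices and 3 edges, delete both glued faces → V=23, E=49, F=28.
Attach a regular octahedron (V=6, E=12, F=8) along a 3-gon: merge 3 vertices and 3 edges, delete both glued faces → V=26, E=58, F=34.
Check: V − E + F = 26 − 58 + 34 = 2.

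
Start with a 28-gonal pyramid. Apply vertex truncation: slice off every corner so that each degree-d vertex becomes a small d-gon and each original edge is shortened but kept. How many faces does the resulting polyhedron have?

The base solid has V = 29, E = 56, F = 29.
Truncation replaces each original edge-end by a new vertex, so V′ = 2E = 112.
Each original edge survives, and each old vertex of degree d contributes d new edges; summing degrees gives Σd = 2E, so E′ = E + 2E = 3E = 168.
Each original face survives and each original vertex becomes one new face: F′ = F + V = 58.

58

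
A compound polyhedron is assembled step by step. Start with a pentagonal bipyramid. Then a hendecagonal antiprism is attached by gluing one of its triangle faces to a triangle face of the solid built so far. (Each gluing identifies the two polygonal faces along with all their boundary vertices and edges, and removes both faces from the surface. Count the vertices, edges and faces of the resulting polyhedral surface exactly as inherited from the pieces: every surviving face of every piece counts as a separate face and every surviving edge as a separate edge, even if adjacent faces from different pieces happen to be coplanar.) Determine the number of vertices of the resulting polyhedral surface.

A pentagonal bipyramid: V=7, E=15, F=10.
Attach a hendecagonal antiprism (V=22, E=44, F=24) along a 3-gon: merge 3 vertices and 3 edges, delete both glued faces → V=26, E=56, F=32.
Check: V − E + F = 26 − 56 + 32 = 2.

26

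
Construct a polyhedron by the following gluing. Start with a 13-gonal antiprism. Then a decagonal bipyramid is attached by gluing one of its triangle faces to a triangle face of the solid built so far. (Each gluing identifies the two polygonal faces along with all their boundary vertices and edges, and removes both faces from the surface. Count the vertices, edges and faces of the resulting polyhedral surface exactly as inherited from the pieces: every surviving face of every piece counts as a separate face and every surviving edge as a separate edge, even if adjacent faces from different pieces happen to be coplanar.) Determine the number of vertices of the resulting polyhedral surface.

A 13-gonal antiprism: V=26, E=52, F=28.
Attach a decagonal bipyramid (V=12, E=30, F=20) along a 3-gon: merge 3 vertices and 3 edges, delete both glued faces → V=35, E=79, F=46.
Check: V − E + F = 35 − 79 + 46 = 2.

35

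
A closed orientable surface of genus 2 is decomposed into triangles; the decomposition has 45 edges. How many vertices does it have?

χ = 2 − 2·2 = -2, and every face is a triangle so 3F = 2E.
F = 2E/3 = 30. Then V = -2 + E − F = -2 + 45 − 30 = 13.

13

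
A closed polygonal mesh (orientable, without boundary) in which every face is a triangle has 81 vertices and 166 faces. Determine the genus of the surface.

2

Every face is a triangle, so 2E = 3·166 = 498, giving E = 249.
χ = V − E + F = 81 − 249 + 166 = -2.
For a closed orientable surface χ = 2 − 2g, so g = (2 − (-2))/2 = 2.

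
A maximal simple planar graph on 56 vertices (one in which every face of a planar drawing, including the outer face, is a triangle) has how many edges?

162

In a plane triangulation 3F = 2E and V − E + F = 2, so E = 3V − 6 = 3·56 − 6 = 162.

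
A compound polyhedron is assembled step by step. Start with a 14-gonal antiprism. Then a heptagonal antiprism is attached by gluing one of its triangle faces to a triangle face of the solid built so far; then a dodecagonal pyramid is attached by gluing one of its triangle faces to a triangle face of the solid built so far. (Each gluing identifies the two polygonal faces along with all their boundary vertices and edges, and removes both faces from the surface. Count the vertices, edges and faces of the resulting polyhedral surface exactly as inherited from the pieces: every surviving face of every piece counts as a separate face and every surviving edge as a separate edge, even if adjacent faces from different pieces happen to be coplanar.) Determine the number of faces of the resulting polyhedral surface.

55

A 14-gonal antiprism: V=28, E=56, F=30.
Attach a heptagonal antiprism (V=14, E=28, F=16) along a 3-gon: merge 3 vertices and 3 edges, delete both glued faces → V=39, E=81, F=44.
Attach a dodecagonal pyramid (V=13, E=24, F=13) along a 3-gon: merge 3 vertices and 3 edges, delete both glued faces → V=49, E=102, F=55.
Check: V − E + F = 49 − 102 + 55 = 2.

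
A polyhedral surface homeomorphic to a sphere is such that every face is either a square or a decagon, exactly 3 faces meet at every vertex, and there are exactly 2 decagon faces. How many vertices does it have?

Let x be the number of squares; then F = 2 + x.
Edge–face incidences: 2E = 10·2 + 4·x = 20 + 4x.
Every vertex has degree 3, so 3V = 2E.
Euler: V − E + F = 2 ⇒ (2E)/3 − E + (2 + x) = 2.
Multiply by 6: 2·(2E) − 3·(2E) + 6·(2 + x) = 12, i.e. 12 + 6x − (20 + 4x) = 12.
Collecting terms: 2x − 8 = 12, so 2x = 20, so x = 10.
Then 2E = 20 + 4·10 = 60, so E = 30, V = 2E/3 = 20, F = 2 + 10 = 12.

20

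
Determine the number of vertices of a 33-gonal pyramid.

A pyramid on an n-gon base has one n-gon and n triangles: V = 33 + 1 = 34, E = 2·33 = 66, F = 33 + 1 = 34.

34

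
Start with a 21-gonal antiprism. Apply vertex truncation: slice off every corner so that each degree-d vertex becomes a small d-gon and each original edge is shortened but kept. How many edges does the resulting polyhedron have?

252

The base solid has V = 42, E = 84, F = 44.
Truncation replaces each original edge-end by a new vertex, so V′ = 2E = 168.
Each original edge survives, and each old vertex of degree d contributes d new edges; summing degrees gives Σd = 2E, so E′ = E + 2E = 3E = 252.
Each original face survives and each original vertex becomes one new face: F′ = F + V = 86.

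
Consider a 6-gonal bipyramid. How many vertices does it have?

8

A bipyramid over an n-gon has 2n triangular faces and n + 2 vertices: V = 6 + 2 = 8, E = 3·6 = 18, F = 2·6 = 12.
Check: V − E + F = 8 − 18 + 12 = 2.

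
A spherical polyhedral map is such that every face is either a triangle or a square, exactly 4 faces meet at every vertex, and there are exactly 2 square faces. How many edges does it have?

Let x be the number of triangles; then F = 2 + x.
Edge–face incidences: 2E = 4·2 + 3·x = 8 + 3x.
Every vertex has degree 4, so 4V = 2E.
Euler: V − E + F = 2 ⇒ (2E)/4 − E + (2 + x) = 2.
Multiply by 8: 2·(2E) − 4·(2E) + 8·(2 + x) = 16, i.e. 16 + 8x − 2·(8 + 3x) = 16.
Collecting terms: 2x = 16, so x = 8.
Then 2E = 8 + 3·8 = 32, so E = 16, V = 2E/4 = 8, F = 2 + 8 = 10.

16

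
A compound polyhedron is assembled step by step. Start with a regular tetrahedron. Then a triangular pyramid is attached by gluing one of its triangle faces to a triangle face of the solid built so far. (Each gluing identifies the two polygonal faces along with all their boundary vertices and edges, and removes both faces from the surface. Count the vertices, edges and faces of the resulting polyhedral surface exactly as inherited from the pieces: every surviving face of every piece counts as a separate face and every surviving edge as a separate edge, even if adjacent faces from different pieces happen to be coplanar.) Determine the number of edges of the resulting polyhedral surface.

9

A regular tetrahedron: V=4, E=6, F=4.
Attach a triangular pyramid (V=4, E=6, F=4) along a 3-gon: merge 3 vertices and 3 edges, delete both glued faces → V=5, E=9, F=6.
Check: V − E + F = 5 − 9 + 6 = 2.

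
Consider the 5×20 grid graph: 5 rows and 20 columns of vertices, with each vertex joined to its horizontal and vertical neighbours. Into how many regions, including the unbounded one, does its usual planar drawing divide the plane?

The grid has V = 5·20 = 100 vertices and E = 5·19 + 20·4 = 175 edges.
F = 2 − V + E = 2 − 100 + 175 = 77.

77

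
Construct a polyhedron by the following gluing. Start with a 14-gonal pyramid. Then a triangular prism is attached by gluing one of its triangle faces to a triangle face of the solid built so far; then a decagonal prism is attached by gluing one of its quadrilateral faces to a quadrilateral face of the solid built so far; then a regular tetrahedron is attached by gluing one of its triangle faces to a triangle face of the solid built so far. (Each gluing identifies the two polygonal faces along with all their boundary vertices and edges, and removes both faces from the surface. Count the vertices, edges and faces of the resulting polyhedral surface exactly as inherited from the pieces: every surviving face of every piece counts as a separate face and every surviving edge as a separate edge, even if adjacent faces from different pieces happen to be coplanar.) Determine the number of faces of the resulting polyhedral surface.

30

A 14-gonal pyramid: V=15, E=28, F=15.
Attach a triangular prism (V=6, E=9, F=5) along a 3-gon: merge 3 vertices and 3 edges, delete both glued faces → V=18, E=34, F=18.
Attach a decagonal prism (V=20, E=30, F=12) along a 4-gon: merge 4 vertices and 4 edges, delete both glued faces → V=34, E=60, F=28.
Attach a regular tetrahedron (V=4, E=6, F=4) along a 3-gon: merge 3 vertices and 3 edges, delete both glued faces → V=35, E=63, F=30.
Check: V − E + F = 35 − 63 + 30 = 2.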